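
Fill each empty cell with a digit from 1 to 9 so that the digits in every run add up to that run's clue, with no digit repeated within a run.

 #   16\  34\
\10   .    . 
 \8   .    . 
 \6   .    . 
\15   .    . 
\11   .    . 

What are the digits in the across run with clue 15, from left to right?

6 9

16 in 5 cells must be {1,2,3,4,6}; 34 in 5 cells must be {4,6,7,8,9}.
Only 4 fits R3C2 under both its across sum 6 and down sum 34.
The 15 across and the 16 down share only 6, so R4C1 = 6.
R4C2 = 15 − 6 = 9 completes the 15 across.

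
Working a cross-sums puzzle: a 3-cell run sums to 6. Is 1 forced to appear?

The only way to make 6 from 3 distinct digits is {1,2,3}, which contains 1.

Yes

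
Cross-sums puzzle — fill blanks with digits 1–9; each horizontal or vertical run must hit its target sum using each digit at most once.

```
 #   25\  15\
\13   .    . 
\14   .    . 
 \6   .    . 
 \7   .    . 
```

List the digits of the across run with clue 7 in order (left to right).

4, 3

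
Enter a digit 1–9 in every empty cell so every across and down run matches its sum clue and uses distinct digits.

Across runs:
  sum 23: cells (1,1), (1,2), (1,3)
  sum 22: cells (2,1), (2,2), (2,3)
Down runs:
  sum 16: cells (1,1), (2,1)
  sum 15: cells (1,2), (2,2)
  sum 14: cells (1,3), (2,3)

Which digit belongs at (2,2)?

9

23 in 3 cells must be {6,8,9}; 16 in 2 cells must be {7,9}.
The 23 across and the 16 down share only 9, so (1,1) = 9.
(2,1) = 16 − 9 = 7 completes the 16 down.
Nothing is forced directly, so branch on (2,2), whose candidates are 6 or 9. If (2,2) = 6: then (1,2) would have to be in {6,8} for the 23 across but in {9} for the 15 down — contradiction. So (2,2) = 9.
(1,2) = 15 − 9 = 6 completes the 15 down.
(1,3) = 23 − 15 = 8 completes the 23 across.
(2,3) = 22 − 16 = 6 completes the 22 across.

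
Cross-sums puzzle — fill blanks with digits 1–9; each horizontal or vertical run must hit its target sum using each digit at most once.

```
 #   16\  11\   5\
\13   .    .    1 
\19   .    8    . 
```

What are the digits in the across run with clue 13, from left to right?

9 3 1

16 in 2 cells must be {7,9}.
R1C2 = 11 − 8 = 3 completes the 11 down.
R2C3 = 5 − 1 = 4 completes the 5 down.
R1C1 = 13 − 4 = 9 completes the 13 across.
R2C1 = 19 − 12 = 7 completes the 19 across.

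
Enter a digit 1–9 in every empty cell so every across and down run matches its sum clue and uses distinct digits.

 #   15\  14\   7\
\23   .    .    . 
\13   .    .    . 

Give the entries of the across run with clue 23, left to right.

8 9 6

23 in 3 cells must be {6,8,9}.
The 23 across and the 7 down share only 6, so R1C3 = 6.
R2C3 = 7 − 6 = 1 completes the 7 down.
Nothing is forced directly, so branch on R1C1, whose candidates are 8 or 9. If R1C1 = 9: that forces R1C2 = 8, after which R2C1 would have to be in {3,4,5,7,8,9} for the 13 across but in {6} for the 15 down — contradiction. So R1C1 = 8.
R1C2 = 23 − 14 = 9 completes the 23 across.
R2C1 = 15 − 8 = 7 completes the 15 down.
R2C2 = 13 − 8 = 5 completes the 13 across.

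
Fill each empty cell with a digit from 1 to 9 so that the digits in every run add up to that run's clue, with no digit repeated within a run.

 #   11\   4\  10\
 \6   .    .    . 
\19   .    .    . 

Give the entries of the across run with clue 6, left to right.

6 in 3 cells must be {1,2,3}; 4 in 2 cells must be {1,3}.
The 19 across and the 4 down share only 3, so R2C2 = 3.
R1C2 = 4 − 3 = 1 completes the 4 down.
Nothing is forced directly, so branch on R2C1, whose candidates are 7 or 9. If R2C1 = 7: then R1C1 would have to be in {2,3} for the 6 across but in {4} for the 11 down — contradiction. So R2C1 = 9.
R1C1 = 11 − 9 = 2 completes the 11 down.
R1C3 = 6 − 3 = 3 completes the 6 across.
R2C3 = 19 − 12 = 7 completes the 19 across.

2 1 3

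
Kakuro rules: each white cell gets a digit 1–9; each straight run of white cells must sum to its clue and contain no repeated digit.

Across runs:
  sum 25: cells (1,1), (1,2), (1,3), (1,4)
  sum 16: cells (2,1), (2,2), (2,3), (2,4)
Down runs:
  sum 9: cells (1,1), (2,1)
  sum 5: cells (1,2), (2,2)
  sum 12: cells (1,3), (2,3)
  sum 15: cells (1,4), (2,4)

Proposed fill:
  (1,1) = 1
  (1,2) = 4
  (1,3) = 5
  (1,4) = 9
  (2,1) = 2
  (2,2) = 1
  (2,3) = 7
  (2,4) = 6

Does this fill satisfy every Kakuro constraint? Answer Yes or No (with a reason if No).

No — the across run (1,1)–(1,4) sums to 19, not 25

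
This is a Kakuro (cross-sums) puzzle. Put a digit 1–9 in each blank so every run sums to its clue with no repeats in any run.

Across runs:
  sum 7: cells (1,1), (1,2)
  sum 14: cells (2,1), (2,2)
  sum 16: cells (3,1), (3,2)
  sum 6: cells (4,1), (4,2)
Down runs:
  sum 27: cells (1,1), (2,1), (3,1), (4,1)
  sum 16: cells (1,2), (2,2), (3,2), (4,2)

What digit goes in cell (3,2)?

16 in 2 cells must be {7,9}.
Nothing is forced directly, so branch on (3,2), whose candidates are 7 or 9. If (3,2) = 9: then (2,2) would have to be in {5,6,8,9} for the 14 across but in {1,2,4} for the 16 down — contradiction. So (3,2) = 7.

7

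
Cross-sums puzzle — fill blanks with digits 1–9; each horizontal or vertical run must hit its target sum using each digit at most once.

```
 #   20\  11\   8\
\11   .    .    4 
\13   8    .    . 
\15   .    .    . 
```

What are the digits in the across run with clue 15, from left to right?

R1C1 = 5: the only remaining digit allowed by both the 11 across and the 20 down.
R1C2 = 11 − 9 = 2 completes the 11 across.
R3C1 = 20 − 13 = 7 completes the 20 down.
R3C3 = 3: the only remaining digit allowed by both the 15 across and the 8 down.
R2C3 = 8 − 7 = 1 completes the 8 down.
R3C2 = 15 − 10 = 5 completes the 15 across.
R2C2 = 13 − 9 = 4 completes the 13 across.

7 5 3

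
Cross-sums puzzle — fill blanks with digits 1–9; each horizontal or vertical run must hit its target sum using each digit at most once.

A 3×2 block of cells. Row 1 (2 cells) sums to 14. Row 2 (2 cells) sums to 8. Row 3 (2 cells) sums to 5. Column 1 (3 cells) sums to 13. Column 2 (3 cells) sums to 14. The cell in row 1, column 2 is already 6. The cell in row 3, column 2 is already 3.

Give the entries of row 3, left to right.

(1,1) = 14 − 6 = 8 completes the 14 across.
(2,2) = 14 − 9 = 5 completes the 14 down.
(3,1) = 5 − 3 = 2 completes the 5 across.
(2,1) = 8 − 5 = 3 completes the 8 across.

2, 3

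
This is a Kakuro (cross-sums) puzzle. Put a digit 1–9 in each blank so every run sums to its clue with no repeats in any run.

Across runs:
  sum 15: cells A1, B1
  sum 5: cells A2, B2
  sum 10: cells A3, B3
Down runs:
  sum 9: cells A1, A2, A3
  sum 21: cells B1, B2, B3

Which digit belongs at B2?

The 15 across and the 9 down share only 6, so A1 = 6.
B1 = 15 − 6 = 9 completes the 15 across.
Given what's placed, B2 must be 4 to fit the 5 across and 21 down.
B3 = 21 − 13 = 8 completes the 21 down.
A2 = 5 − 4 = 1 completes the 5 across.
A3 = 10 − 8 = 2 completes the 10 across.

4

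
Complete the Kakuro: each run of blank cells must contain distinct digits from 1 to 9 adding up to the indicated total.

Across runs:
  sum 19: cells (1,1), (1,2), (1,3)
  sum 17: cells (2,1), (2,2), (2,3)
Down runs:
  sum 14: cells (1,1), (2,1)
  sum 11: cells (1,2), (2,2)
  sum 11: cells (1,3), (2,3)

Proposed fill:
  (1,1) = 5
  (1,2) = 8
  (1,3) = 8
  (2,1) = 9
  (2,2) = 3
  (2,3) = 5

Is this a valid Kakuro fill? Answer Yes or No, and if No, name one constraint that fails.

No — the across run (1,1)–(1,3) sums to 21, not 19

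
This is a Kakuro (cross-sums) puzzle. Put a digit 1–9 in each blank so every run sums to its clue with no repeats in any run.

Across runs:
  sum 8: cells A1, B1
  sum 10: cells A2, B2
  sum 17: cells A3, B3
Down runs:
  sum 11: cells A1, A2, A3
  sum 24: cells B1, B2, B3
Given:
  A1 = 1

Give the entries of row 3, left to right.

8, 9

17 in 2 cells must be {8,9}; 24 in 3 cells must be {7,8,9}.
B1 = 8 − 1 = 7 completes the 8 across.
Given what's placed, A3 must be 8 to fit the 17 across and 11 down.
B3 = 17 − 8 = 9 completes the 17 across.
A2 = 11 − 9 = 2 completes the 11 down.
B2 = 10 − 2 = 8 completes the 10 across.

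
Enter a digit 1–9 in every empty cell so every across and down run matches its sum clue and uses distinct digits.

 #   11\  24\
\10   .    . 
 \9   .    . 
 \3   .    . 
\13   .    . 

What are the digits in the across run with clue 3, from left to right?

3 in 2 cells must be {1,2}; 11 in 4 cells must be {1,2,3,5}.
Only 5 fits R4C1 under both its across sum 13 and down sum 11.
R4C2 = 13 − 5 = 8 completes the 13 across.
Nothing is forced directly, so branch on R3C1, whose candidates are 1 or 2. If R3C1 = 1: that forces R3C2 = 2, R1C2 = 9, R2C2 = 5, after which R1C1 would have to be in {1} for the 10 across but in {2,3} for the 11 down — contradiction. So R3C1 = 2.
R3C2 = 3 − 2 = 1 completes the 3 across.

2 1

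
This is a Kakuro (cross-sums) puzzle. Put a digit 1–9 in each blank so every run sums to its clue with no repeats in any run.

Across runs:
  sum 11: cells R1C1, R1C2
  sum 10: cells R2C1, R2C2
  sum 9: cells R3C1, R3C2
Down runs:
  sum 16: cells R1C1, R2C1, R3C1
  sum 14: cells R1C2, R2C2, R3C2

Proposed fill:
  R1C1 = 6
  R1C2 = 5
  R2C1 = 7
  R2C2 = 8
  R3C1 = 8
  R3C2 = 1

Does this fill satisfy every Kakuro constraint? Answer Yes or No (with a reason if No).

No — the across run R2C1–R2C2 sums to 15, not 10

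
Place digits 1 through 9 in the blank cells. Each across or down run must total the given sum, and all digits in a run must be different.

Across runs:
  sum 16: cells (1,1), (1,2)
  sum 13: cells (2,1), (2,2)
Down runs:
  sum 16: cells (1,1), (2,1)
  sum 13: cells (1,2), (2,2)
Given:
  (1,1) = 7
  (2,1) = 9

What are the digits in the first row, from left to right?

7, 9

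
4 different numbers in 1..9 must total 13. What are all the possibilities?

4 distinct digits from 1–9 sum between 10 and 30.

{1,2,3,7}; {1,2,4,6}; {1,3,4,5}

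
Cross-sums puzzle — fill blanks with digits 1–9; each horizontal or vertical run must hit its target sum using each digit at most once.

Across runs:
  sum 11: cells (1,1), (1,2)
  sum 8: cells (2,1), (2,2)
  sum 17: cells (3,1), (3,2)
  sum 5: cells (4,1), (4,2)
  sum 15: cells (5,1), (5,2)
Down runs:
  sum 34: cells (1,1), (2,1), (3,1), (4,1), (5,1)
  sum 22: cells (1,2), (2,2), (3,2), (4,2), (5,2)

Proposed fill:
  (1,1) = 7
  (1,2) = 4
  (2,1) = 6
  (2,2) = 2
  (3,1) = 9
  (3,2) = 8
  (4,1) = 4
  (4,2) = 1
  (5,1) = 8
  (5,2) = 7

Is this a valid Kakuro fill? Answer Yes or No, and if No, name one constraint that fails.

Yes

Across: 7+4=11; 6+2=8; 9+8=17; 4+1=5; 8+7=15. Down: 7+6+9+4+8=34; 4+2+8+1+7=22. No digit repeats within any run.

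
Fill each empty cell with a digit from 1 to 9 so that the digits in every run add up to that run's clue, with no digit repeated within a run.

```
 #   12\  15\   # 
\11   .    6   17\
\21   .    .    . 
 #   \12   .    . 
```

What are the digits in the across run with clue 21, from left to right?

7, 5, 9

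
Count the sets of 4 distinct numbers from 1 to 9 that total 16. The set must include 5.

4 distinct digits from 1–9 sum between 10 and 30.
Keeping only sets containing 5.
Enumerating: {1,2,5,8}, {1,3,5,7}, {1,4,5,6}, {2,3,5,6}.

4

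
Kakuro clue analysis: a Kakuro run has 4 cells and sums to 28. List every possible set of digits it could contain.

4 distinct digits from 1–9 sum between 10 and 30.

{4,7,8,9}; {5,6,8,9}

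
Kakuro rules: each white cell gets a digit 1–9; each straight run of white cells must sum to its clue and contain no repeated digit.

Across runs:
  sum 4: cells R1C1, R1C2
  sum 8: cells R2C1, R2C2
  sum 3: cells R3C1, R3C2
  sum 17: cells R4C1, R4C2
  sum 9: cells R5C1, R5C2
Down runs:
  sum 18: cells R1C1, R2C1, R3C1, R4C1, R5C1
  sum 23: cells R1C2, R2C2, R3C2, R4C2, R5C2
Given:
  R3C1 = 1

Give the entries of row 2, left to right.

2 6

4 in 2 cells must be {1,3}; 3 in 2 cells must be {1,2}; 17 in 2 cells must be {8,9}.
R1C1 = 3: the only remaining digit allowed by both the 4 across and the 18 down.
R1C2 = 4 − 3 = 1 completes the 4 across.
R3C2 = 3 − 1 = 2 completes the 3 across.
Given what's placed, R4C1 must be 8 to fit the 17 across and 18 down.
R4C2 = 17 − 8 = 9 completes the 17 across.
Given what's placed, R2C1 must be 2 to fit the 8 across and 18 down.
R2C2 = 8 − 2 = 6 completes the 8 across.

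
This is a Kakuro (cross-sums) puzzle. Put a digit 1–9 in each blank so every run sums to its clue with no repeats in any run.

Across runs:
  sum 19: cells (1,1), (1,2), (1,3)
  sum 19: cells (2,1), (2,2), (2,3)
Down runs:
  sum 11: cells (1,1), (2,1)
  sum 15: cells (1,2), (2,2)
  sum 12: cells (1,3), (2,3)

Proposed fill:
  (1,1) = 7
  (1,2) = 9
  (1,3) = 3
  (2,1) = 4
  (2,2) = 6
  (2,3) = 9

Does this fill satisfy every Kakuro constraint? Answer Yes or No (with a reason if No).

Yes

Across: 7+9+3=19; 4+6+9=19. Down: 7+4=11; 9+6=15; 3+9=12. No digit repeats within any run.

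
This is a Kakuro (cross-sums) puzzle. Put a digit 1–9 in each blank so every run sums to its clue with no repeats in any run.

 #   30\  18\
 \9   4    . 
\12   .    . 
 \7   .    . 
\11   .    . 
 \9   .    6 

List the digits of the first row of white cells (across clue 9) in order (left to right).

R1C2 = 9 − 4 = 5 completes the 9 across.
Given what's placed, R2C2 must be 4 to fit the 12 across and 18 down.
Given what's placed, R4C2 must be 2 to fit the 11 across and 18 down.
R5C1 = 9 − 6 = 3 completes the 9 across.
R2C1 = 12 − 4 = 8 completes the 12 across.
Given what's placed, R3C1 must be 6 to fit the 7 across and 30 down.
R3C2 = 7 − 6 = 1 completes the 7 across.
R4C1 = 11 − 2 = 9 completes the 11 across.

4 5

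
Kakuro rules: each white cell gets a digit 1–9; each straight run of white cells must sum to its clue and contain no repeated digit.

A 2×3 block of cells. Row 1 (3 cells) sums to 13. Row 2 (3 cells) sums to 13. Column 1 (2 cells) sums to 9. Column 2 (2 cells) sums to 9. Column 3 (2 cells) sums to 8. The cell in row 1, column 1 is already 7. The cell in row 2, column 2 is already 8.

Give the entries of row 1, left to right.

(1,2) = 9 − 8 = 1 completes the 9 down.
(1,3) = 13 − 8 = 5 completes the 13 across.
(2,1) = 9 − 7 = 2 completes the 9 down.
(2,3) = 13 − 10 = 3 completes the 13 across.

7 1 5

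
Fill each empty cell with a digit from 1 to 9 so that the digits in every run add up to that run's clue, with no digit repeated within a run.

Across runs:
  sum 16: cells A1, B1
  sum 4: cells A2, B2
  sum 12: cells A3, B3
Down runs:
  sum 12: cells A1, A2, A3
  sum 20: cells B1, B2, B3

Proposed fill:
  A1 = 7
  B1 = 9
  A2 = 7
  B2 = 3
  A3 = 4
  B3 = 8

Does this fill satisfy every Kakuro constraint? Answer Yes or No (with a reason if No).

No — the across run A2–B2 sums to 10, not 4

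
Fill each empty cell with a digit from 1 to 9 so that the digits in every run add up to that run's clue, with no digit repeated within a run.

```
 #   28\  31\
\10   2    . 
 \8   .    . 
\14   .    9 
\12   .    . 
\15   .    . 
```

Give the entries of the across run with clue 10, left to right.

R1C2 = 10 − 2 = 8 completes the 10 across.
R3C1 = 14 − 9 = 5 completes the 14 across.
Nothing is forced directly, so branch on R5C2, whose candidates are 6 or 7. If R5C2 = 6: that forces R5C1 = 9, after which R2C1 would have to be in {1,2,3,5,6,7} for the 8 across but in {4,8} for the 28 down — contradiction. So R5C2 = 7.
R5C1 = 15 − 7 = 8 completes the 15 across.
No cell is forced outright now. R2C1 can only be 6 or 7 (the digits allowed by both its 8 across and its 28 down). If R2C1 = 7: that forces R2C2 = 1, after which R4C1 would have to be in {3,4,5,7,8,9} for the 12 across but in {6} for the 28 down — contradiction. So R2C1 = 6.
R2C2 = 8 − 6 = 2 completes the 8 across.
R4C1 = 28 − 21 = 7 completes the 28 down.
R4C2 = 12 − 7 = 5 completes the 12 across.

2 8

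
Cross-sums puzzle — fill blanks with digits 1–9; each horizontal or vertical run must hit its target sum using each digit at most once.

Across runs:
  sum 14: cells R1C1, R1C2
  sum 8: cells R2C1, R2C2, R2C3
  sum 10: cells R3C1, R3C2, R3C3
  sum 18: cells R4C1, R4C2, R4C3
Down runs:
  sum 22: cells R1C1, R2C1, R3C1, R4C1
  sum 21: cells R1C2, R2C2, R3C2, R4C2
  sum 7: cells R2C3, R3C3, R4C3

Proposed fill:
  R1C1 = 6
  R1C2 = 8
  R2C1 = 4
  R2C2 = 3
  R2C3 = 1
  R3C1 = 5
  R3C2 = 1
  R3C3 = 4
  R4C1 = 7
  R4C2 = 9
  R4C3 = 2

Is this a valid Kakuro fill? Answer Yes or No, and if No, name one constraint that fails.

Yes

Across: 6+8=14; 4+3+1=8; 5+1+4=10; 7+9+2=18. Down: 6+4+5+7=22; 8+3+1+9=21; 1+4+2=7. No digit repeats within any run.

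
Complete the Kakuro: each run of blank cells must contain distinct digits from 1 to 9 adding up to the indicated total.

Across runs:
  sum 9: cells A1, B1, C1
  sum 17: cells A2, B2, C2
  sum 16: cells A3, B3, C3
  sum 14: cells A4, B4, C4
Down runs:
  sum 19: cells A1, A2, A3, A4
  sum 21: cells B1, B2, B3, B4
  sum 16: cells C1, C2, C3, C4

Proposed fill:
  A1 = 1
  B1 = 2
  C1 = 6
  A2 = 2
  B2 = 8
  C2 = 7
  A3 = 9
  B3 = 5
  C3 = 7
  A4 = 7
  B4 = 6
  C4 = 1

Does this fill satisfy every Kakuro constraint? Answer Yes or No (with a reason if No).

No — the across run A3–C3 sums to 21, not 16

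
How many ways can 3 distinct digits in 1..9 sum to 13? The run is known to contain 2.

3 distinct digits from 1–9 sum between 6 and 24.
Keeping only sets containing 2.
Enumerating: {2,3,8}, {2,4,7}, {2,5,6}.

3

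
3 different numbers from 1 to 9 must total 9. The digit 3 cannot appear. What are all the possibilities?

{1,2,6}

3 distinct digits from 1–9 sum between 6 and 24.
Dropping sets that contain 3.
Only one set works: {1,2,6}.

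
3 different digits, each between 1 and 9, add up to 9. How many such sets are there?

3

3 distinct digits from 1–9 sum between 6 and 24.
Enumerating: {1,2,6}, {1,3,5}, {2,3,4}.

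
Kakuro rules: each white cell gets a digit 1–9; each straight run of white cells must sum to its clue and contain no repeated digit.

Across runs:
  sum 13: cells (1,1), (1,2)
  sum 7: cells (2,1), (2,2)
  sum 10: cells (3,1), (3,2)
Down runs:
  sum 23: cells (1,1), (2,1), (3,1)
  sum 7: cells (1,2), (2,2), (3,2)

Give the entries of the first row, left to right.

9, 4

23 in 3 cells must be {6,8,9}; 7 in 3 cells must be {1,2,4}.
The 13 across and the 7 down share only 4, so (1,2) = 4.
The 7 across and the 23 down share only 6, so (2,1) = 6.
(2,2) = 7 − 6 = 1 completes the 7 across.
(3,2) = 7 − 5 = 2 completes the 7 down.
(1,1) = 13 − 4 = 9 completes the 13 across.
(3,1) = 10 − 2 = 8 completes the 10 across.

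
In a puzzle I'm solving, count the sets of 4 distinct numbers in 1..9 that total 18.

11

4 distinct digits from 1–9 sum between 10 and 30.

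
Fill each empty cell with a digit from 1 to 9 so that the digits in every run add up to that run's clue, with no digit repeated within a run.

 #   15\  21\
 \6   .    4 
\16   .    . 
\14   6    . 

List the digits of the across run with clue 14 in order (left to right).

6 8

16 in 2 cells must be {7,9}.
R1C1 = 6 − 4 = 2 completes the 6 across.
R2C1 = 15 − 8 = 7 completes the 15 down.
R2C2 = 16 − 7 = 9 completes the 16 across.
R3C2 = 14 − 6 = 8 completes the 14 across.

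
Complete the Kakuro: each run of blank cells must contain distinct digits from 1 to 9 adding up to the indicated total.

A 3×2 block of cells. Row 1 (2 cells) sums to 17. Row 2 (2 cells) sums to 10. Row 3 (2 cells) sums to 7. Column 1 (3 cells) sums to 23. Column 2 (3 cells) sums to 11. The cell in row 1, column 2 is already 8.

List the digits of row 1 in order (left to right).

17 in 2 cells must be {8,9}; 23 in 3 cells must be {6,8,9}.
(1,1) = 17 − 8 = 9 completes the 17 across.
(3,1) = 6: the only remaining digit allowed by both the 7 across and the 23 down.
(3,2) = 7 − 6 = 1 completes the 7 across.
(2,1) = 23 − 15 = 8 completes the 23 down.
(2,2) = 10 − 8 = 2 completes the 10 across.

9 8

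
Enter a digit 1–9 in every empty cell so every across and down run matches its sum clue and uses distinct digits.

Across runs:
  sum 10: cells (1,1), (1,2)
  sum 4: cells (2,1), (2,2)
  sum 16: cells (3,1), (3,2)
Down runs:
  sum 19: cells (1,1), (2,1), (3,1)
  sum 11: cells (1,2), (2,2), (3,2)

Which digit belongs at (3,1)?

9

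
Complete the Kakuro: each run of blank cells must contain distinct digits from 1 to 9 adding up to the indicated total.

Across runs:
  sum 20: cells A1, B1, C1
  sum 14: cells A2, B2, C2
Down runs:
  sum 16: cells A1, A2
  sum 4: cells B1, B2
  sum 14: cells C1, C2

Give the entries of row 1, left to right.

16 in 2 cells must be {7,9}; 4 in 2 cells must be {1,3}.
The 20 across and the 4 down share only 3, so B1 = 3.
B2 = 4 − 3 = 1 completes the 4 down.
Given what's placed, A1 must be 9 to fit the 20 across and 16 down.
C1 = 20 − 12 = 8 completes the 20 across.
A2 = 16 − 9 = 7 completes the 16 down.
C2 = 14 − 8 = 6 completes the 14 across.

9 3 8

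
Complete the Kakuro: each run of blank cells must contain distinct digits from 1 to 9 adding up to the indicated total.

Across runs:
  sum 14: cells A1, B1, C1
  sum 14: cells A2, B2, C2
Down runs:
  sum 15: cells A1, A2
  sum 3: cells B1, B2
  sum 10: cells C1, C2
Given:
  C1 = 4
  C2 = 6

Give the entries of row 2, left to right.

7 1 6

3 in 2 cells must be {1,2}.
A2 = 7: the only remaining digit allowed by both the 14 across and the 15 down.
B2 = 14 − 13 = 1 completes the 14 across.
A1 = 15 − 7 = 8 completes the 15 down.
B1 = 14 − 12 = 2 completes the 14 across.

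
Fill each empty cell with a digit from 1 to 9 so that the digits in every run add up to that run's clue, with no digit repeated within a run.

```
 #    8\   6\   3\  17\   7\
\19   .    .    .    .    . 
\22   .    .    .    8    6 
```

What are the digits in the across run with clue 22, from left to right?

3 in 2 cells must be {1,2}; 17 in 2 cells must be {8,9}.
R1C4 = 17 − 8 = 9 completes the 17 down.
R1C5 = 7 − 6 = 1 completes the 7 down.
R1C3 = 2: the only remaining digit allowed by both the 19 across and the 3 down.
R2C3 = 3 − 2 = 1 completes the 3 down.
R1C1 = 3: the only remaining digit allowed by both the 19 across and the 8 down.
R1C2 = 19 − 15 = 4 completes the 19 across.
R2C1 = 8 − 3 = 5 completes the 8 down.
R2C2 = 22 − 20 = 2 completes the 22 across.

5 2 1 8 6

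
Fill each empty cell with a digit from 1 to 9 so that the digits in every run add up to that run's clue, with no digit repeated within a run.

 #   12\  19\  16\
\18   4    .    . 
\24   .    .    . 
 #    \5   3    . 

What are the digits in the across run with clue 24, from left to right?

24 in 3 cells must be {7,8,9}.
Given what's placed, R1C2 must be 9 to fit the 18 across and 19 down.
R1C3 = 18 − 13 = 5 completes the 18 across.
R2C1 = 12 − 4 = 8 completes the 12 down.
R2C2 = 19 − 12 = 7 completes the 19 down.
R2C3 = 24 − 15 = 9 completes the 24 across.
R3C3 = 5 − 3 = 2 completes the 5 across.

8 7 9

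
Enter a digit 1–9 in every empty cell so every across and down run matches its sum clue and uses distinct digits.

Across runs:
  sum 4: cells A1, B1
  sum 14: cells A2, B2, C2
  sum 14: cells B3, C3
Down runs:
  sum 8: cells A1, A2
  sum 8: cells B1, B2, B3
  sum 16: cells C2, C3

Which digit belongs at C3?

9

4 in 2 cells must be {1,3}; 16 in 2 cells must be {7,9}.
The 14 across and the 8 down share only 5, so B3 = 5.
C3 = 14 − 5 = 9 completes the 14 across.
B1 = 1: the only remaining digit allowed by both the 4 across and the 8 down.
B2 = 8 − 6 = 2 completes the 8 down.
C2 = 16 − 9 = 7 completes the 16 down.
A1 = 4 − 1 = 3 completes the 4 across.
A2 = 14 − 9 = 5 completes the 14 across.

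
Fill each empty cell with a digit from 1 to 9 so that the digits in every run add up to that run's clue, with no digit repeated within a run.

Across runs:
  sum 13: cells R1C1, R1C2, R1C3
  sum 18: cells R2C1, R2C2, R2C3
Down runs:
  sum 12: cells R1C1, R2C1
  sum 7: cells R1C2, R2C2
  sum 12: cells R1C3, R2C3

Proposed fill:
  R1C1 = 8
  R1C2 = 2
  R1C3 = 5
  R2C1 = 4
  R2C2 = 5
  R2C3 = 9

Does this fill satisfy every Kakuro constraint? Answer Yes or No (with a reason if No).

No — the across run R1C1–R1C3 sums to 15, not 13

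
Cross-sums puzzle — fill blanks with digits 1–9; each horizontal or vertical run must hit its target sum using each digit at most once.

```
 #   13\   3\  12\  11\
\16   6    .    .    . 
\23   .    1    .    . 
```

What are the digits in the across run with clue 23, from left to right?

7, 1, 9, 6

3 in 2 cells must be {1,2}.
R1C2 = 3 − 1 = 2 completes the 3 down.
R2C1 = 13 − 6 = 7 completes the 13 down.
R2C3 = 9: the only remaining digit allowed by both the 23 across and the 12 down.
R2C4 = 23 − 17 = 6 completes the 23 across.
R1C3 = 12 − 9 = 3 completes the 12 down.
R1C4 = 16 − 11 = 5 completes the 16 across.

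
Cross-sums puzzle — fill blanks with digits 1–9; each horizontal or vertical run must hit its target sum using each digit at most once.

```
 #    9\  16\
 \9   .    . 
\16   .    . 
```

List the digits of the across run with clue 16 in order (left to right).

7 9

16 in 2 cells must be {7,9}.
The 9 across and the 16 down share only 7, so R1C2 = 7.
The 16 across and the 9 down share only 7, so R2C1 = 7.
R2C2 = 16 − 7 = 9 completes the 16 across.
R1C1 = 9 − 7 = 2 completes the 9 across.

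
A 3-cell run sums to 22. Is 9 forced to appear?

Every partition of 22 into 3 distinct digits includes 9: {5,8,9}, {6,7,9}.

Yes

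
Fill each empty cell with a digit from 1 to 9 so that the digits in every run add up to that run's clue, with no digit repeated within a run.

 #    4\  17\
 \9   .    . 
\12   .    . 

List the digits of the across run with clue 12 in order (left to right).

3, 9

4 in 2 cells must be {1,3}; 17 in 2 cells must be {8,9}.
The 9 across and the 17 down share only 8, so R1C2 = 8.
The 12 across and the 4 down share only 3, so R2C1 = 3.
R2C2 = 12 − 3 = 9 completes the 12 across.
R1C1 = 9 − 8 = 1 completes the 9 across.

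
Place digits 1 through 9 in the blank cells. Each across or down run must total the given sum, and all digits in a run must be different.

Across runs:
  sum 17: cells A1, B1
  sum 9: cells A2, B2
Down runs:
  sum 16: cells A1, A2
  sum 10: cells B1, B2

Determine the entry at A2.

7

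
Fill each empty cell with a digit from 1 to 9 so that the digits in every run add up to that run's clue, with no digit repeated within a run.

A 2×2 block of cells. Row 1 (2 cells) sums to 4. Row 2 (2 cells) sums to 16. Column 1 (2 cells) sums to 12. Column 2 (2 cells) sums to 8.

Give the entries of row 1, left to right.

3 1

4 in 2 cells must be {1,3}; 16 in 2 cells must be {7,9}.
The 4 across and the 12 down share only 3, so (1,1) = 3.
(1,2) = 4 − 3 = 1 completes the 4 across.
(2,1) = 12 − 3 = 9 completes the 12 down.
(2,2) = 16 − 9 = 7 completes the 16 across.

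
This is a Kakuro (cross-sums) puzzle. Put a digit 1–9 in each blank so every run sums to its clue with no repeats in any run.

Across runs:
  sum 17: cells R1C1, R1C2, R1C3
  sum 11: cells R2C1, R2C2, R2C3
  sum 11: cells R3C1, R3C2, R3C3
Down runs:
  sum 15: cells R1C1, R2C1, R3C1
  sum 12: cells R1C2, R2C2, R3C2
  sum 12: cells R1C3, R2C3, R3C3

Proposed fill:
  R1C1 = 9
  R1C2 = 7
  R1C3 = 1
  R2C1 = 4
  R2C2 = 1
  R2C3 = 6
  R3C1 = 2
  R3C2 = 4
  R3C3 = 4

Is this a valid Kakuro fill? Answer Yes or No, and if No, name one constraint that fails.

No — the down run R1C3–R3C3 sums to 11, not 12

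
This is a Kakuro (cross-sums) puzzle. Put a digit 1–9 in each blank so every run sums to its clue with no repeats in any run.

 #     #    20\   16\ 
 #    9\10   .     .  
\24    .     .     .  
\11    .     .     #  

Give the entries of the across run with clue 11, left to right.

2, 9

24 in 3 cells must be {7,8,9}; 16 in 2 cells must be {7,9}.
Nothing is forced directly, so branch on R1C3, whose candidates are 7 or 9. If R1C3 = 9: then R1C2 would have to be in {1} for the 10 across but in {3,4,5,6,7,8,9} for the 20 down — contradiction. So R1C3 = 7.
R1C2 = 10 − 7 = 3 completes the 10 across.
R2C3 = 16 − 7 = 9 completes the 16 down.
R2C2 = 8: the only remaining digit allowed by both the 24 across and the 20 down.
R3C2 = 20 − 11 = 9 completes the 20 down.
R2C1 = 24 − 17 = 7 completes the 24 across.
R3C1 = 11 − 9 = 2 completes the 11 across.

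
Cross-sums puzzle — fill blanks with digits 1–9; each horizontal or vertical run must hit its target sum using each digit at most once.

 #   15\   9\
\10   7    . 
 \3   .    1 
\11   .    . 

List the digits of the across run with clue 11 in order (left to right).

6 5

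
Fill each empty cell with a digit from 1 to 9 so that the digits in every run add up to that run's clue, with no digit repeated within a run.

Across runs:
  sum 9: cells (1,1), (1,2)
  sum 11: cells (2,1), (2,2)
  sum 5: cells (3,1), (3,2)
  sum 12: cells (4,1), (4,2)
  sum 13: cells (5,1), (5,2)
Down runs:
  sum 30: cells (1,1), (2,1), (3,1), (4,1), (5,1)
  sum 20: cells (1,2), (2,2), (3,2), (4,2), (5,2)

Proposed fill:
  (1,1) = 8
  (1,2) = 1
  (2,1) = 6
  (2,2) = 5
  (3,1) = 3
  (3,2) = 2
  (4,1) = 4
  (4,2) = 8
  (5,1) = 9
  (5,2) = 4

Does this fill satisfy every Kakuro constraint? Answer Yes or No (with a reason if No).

Yes

Across: 8+1=9; 6+5=11; 3+2=5; 4+8=12; 9+4=13. Down: 8+6+3+4+9=30; 1+5+2+8+4=20. No digit repeats within any run.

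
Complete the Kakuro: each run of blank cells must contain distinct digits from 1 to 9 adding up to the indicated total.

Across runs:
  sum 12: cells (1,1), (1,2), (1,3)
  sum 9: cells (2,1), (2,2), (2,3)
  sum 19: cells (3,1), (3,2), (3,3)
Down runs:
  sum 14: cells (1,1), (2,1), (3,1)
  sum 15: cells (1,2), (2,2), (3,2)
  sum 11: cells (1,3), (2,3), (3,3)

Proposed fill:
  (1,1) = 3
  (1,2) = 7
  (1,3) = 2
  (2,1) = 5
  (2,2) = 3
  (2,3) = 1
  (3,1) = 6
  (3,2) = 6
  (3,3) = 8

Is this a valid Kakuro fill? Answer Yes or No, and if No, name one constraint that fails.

No — the down run (1,2)–(3,2) sums to 16, not 15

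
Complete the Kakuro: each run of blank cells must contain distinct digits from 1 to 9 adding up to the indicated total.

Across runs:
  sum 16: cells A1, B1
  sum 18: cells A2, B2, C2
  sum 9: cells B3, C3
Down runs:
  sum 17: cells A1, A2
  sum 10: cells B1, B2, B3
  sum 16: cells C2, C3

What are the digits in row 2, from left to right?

8 1 9

16 in 2 cells must be {7,9}; 17 in 2 cells must be {8,9}.
The 16 across and the 17 down share only 9, so A1 = 9.
B1 = 16 − 9 = 7 completes the 16 across.
A2 = 17 − 9 = 8 completes the 17 down.
B2 = 1: the only remaining digit allowed by both the 18 across and the 10 down.
C2 = 18 − 9 = 9 completes the 18 across.
B3 = 10 − 8 = 2 completes the 10 down.
C3 = 9 − 2 = 7 completes the 9 across.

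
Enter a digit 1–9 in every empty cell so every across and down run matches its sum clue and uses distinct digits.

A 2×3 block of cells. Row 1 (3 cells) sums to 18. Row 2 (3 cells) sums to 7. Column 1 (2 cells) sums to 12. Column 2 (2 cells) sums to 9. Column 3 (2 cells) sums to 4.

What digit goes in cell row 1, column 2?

7

7 in 3 cells must be {1,2,4}; 4 in 2 cells must be {1,3}.
The 7 across and the 12 down share only 4, so (2,1) = 4.
Given what's placed, (2,3) must be 1 to fit the 7 across and 4 down.
(1,1) = 12 − 4 = 8 completes the 12 down.
(1,3) = 4 − 1 = 3 completes the 4 down.
(2,2) = 7 − 5 = 2 completes the 7 across.
(1,2) = 18 − 11 = 7 completes the 18 across.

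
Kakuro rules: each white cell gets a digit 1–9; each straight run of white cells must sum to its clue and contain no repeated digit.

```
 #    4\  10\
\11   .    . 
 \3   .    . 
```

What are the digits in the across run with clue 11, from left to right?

3 in 2 cells must be {1,2}; 4 in 2 cells must be {1,3}.
The 11 across and the 4 down share only 3, so R1C1 = 3.
R1C2 = 11 − 3 = 8 completes the 11 across.
R2C1 = 4 − 3 = 1 completes the 4 down.
R2C2 = 3 − 1 = 2 completes the 3 across.

3 8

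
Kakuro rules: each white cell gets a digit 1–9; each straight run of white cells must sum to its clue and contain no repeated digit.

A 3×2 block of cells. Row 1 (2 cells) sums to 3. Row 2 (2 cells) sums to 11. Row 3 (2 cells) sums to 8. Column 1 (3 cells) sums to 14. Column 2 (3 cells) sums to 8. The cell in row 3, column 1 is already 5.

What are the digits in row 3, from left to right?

3 in 2 cells must be {1,2}.
(3,2) = 8 − 5 = 3 completes the 8 across.
Given what's placed, (1,2) must be 1 to fit the 3 across and 8 down.
(2,2) = 8 − 4 = 4 completes the 8 down.
(1,1) = 3 − 1 = 2 completes the 3 across.
(2,1) = 11 − 4 = 7 completes the 11 across.

5, 3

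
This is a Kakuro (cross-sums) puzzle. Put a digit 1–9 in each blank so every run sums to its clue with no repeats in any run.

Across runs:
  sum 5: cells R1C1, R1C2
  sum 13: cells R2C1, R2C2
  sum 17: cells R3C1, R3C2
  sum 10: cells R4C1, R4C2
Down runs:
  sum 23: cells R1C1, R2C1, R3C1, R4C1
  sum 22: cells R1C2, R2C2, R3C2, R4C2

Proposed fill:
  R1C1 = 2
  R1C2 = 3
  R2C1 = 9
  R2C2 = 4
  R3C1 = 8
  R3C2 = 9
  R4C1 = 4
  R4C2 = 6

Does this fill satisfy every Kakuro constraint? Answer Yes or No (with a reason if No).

Yes

Across: 2+3=5; 9+4=13; 8+9=17; 4+6=10. Down: 2+9+8+4=23; 3+4+9+6=22. No digit repeats within any run.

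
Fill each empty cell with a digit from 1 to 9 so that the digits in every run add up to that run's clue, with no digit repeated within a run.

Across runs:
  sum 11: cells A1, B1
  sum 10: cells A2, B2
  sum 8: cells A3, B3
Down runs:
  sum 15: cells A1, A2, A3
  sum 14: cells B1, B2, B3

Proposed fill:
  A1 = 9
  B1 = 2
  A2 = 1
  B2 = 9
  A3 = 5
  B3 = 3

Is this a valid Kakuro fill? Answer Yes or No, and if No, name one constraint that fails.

Across: 9+2=11; 1+9=10; 5+3=8. Down: 9+1+5=15; 2+9+3=14. No digit repeats within any run.

Yes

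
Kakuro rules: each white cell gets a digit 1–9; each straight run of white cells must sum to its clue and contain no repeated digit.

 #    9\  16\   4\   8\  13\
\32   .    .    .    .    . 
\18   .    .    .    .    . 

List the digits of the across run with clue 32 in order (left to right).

7 9 3 5 8

16 in 2 cells must be {7,9}; 4 in 2 cells must be {1,3}.
Only 3 fits R1C3 under both its across sum 32 and down sum 4.
The 18 across and the 16 down share only 7, so R2C2 = 7.
R2C3 = 4 − 3 = 1 completes the 4 down.
R2C5 = 5: the only remaining digit allowed by both the 18 across and the 13 down.
R1C2 = 16 − 7 = 9 completes the 16 down.
R1C5 = 13 − 5 = 8 completes the 13 down.
Nothing is forced directly, so branch on R2C1, whose candidates are 2 or 3. If R2C1 = 3: then R1C1 would have to be in {5,7} for the 32 across but in {6} for the 9 down — contradiction. So R2C1 = 2.
R1C1 = 9 − 2 = 7 completes the 9 down.
R1C4 = 32 − 27 = 5 completes the 32 across.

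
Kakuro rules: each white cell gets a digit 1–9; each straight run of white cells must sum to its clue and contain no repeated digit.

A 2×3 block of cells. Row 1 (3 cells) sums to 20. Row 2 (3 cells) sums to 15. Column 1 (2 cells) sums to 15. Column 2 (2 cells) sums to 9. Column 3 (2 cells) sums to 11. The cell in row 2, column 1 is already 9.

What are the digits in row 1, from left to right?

(1,1) = 15 − 9 = 6 completes the 15 down.
Given what's placed, (1,2) must be 5 to fit the 20 across and 9 down.
(1,3) = 20 − 11 = 9 completes the 20 across.
(2,2) = 9 − 5 = 4 completes the 9 down.
(2,3) = 15 − 13 = 2 completes the 15 across.

6, 5, 9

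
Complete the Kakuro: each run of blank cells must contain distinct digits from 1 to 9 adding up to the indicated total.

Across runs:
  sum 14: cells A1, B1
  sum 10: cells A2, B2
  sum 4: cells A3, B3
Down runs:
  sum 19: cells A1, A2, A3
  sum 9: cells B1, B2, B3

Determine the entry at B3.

1

4 in 2 cells must be {1,3}.
The 4 across and the 19 down share only 3, so A3 = 3.
B3 = 4 − 3 = 1 completes the 4 across.
Given what's placed, A1 must be 9 to fit the 14 across and 19 down.
B1 = 14 − 9 = 5 completes the 14 across.
A2 = 19 − 12 = 7 completes the 19 down.
B2 = 10 − 7 = 3 completes the 10 across.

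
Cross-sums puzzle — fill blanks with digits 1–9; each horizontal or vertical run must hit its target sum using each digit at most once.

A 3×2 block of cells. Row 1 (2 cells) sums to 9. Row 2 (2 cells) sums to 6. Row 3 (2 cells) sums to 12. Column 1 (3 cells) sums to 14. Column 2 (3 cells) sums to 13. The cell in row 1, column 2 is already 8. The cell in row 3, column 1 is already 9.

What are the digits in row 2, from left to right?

4, 2

(1,1) = 9 − 8 = 1 completes the 9 across.
(2,1) = 14 − 10 = 4 completes the 14 down.
(2,2) = 6 − 4 = 2 completes the 6 across.
(3,2) = 12 − 9 = 3 completes the 12 across.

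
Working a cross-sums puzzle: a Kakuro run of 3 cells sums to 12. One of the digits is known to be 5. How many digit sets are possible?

3 distinct digits from 1–9 sum between 6 and 24.
Keeping only sets containing 5.
Enumerating: {1,5,6}, {3,4,5}.

2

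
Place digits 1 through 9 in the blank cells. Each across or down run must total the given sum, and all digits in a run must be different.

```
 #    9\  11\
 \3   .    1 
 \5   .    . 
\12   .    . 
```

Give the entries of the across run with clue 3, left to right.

2 1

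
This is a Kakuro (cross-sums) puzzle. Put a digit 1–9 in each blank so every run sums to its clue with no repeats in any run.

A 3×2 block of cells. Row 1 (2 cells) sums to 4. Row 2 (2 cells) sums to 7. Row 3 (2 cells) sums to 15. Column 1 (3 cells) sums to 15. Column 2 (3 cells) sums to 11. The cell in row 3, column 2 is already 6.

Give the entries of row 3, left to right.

9 6

4 in 2 cells must be {1,3}.
(3,1) = 15 − 6 = 9 completes the 15 across.
Given what's placed, (1,1) must be 1 to fit the 4 across and 15 down.
(1,2) = 4 − 1 = 3 completes the 4 across.
(2,1) = 15 − 10 = 5 completes the 15 down.
(2,2) = 7 − 5 = 2 completes the 7 across.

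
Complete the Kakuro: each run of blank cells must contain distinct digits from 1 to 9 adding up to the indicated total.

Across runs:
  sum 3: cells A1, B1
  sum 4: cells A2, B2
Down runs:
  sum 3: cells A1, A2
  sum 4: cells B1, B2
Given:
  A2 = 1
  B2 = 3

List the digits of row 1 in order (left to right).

2 1

3 in 2 cells must be {1,2}; 4 in 2 cells must be {1,3}.
A1 = 3 − 1 = 2 completes the 3 down.
B1 = 3 − 2 = 1 completes the 3 across.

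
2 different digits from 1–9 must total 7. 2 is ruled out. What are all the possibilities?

{1,6}; {3,4}

2 distinct digits from 1–9 sum between 3 and 17.
Dropping sets that contain 2.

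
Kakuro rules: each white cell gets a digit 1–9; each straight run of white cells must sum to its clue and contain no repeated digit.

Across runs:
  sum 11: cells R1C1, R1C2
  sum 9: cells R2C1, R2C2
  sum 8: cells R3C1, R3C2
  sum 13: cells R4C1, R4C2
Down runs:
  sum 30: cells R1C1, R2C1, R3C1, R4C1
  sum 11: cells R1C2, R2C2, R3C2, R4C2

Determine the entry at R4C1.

30 in 4 cells must be {6,7,8,9}; 11 in 4 cells must be {1,2,3,5}.
Only 5 fits R4C2 under both its across sum 13 and down sum 11.
R4C1 = 13 − 5 = 8 completes the 13 across.

8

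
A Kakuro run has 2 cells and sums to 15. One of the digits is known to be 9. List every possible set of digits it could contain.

2 distinct digits from 1–9 sum between 3 and 17.
Keeping only sets containing 9.
Only one set works: {6,9}.

{6,9}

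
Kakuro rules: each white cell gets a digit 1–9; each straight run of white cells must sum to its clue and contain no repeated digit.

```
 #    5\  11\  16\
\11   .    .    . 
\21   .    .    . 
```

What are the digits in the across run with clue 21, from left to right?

16 in 2 cells must be {7,9}.
The 11 across and the 16 down share only 7, so R1C3 = 7.
The 21 across and the 5 down share only 4, so R2C1 = 4.
R2C3 = 16 − 7 = 9 completes the 16 down.
R1C1 = 5 − 4 = 1 completes the 5 down.
R1C2 = 11 − 8 = 3 completes the 11 across.
R2C2 = 21 − 13 = 8 completes the 21 across.

4 8 9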